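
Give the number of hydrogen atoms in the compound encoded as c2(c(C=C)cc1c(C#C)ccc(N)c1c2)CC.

15

Hydrogens are implicit in SMILES; fill each atom to its normal valence:
  6 × C (aromatic): no H
  4 × C (aromatic): 1 H each → 4
  2 × C: 2 H each → 4
  2 × C: 1 H each → 2
  1 × C: 3 H
  1 × C: no H
  1 × N: 2 H
  Total hydrogens = 15.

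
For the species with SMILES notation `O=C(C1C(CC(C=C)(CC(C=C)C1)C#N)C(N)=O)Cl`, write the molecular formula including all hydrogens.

Heavy atoms from the SMILES: 14 C, 1 Cl, 2 N, 2 O.
Implicit hydrogens by atom environment:
  5 × C: 2 H each → 10
  5 × C: 1 H each → 5
  4 × C: no H
  2 × O: no H
  1 × Cl: no H
  1 × N: 2 H
  1 × N: no H
  Total hydrogens = 17.
Molecular formula: C14H17ClN2O2

C14H17ClN2O2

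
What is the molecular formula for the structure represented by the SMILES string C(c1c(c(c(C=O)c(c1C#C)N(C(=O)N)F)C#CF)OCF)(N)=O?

Heavy atoms from the SMILES: 14 C, 3 F, 3 N, 4 O.
Implicit hydrogens by atom environment:
  6 × C (aromatic): no H
  5 × C: no H
  4 × O: no H
  3 × F: no H
  2 × C: 1 H each → 2
  2 × N: 2 H each → 4
  1 × C: 2 H
  1 × N: no H
  Total hydrogens = 8.
Molecular formula: C14H8F3N3O4

C14H8F3N3O4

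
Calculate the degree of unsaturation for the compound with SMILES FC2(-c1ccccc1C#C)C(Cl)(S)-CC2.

Molecular formula from the SMILES: C12H10ClFS.
DoU = (2C + 2 + N − H − X)/2 = (2·12 + 2 + 0 − 10 − 2)/2 = 14/2 = 7.
(Structurally: 2 ring(s) + 5 π bond(s) = 7.)

7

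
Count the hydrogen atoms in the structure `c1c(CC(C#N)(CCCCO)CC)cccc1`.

21

Hydrogens are implicit in SMILES; fill each atom to its normal valence:
  6 × C: 2 H each → 12
  5 × C (aromatic): 1 H each → 5
  2 × C: no H
  1 × C: 3 H
  1 × C (aromatic): no H
  1 × N: no H
  1 × O: 1 H
  Total hydrogens = 21.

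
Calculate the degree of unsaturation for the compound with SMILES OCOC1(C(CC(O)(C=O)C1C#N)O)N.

Molecular formula from the SMILES: C8H12N2O5.
DoU = (2C + 2 + N − H − X)/2 = (2·8 + 2 + 2 − 12 − 0)/2 = 8/2 = 4.
(Structurally: 1 ring(s) + 3 π bond(s) = 4.)

4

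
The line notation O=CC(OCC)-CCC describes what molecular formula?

C7H14O2

Heavy atoms from the SMILES: 7 C, 2 O.
Implicit hydrogens by atom environment:
  3 × C: 2 H each → 6
  2 × C: 3 H each → 6
  2 × C: 1 H each → 2
  2 × O: no H
  Total hydrogens = 14.
Molecular formula: C7H14O2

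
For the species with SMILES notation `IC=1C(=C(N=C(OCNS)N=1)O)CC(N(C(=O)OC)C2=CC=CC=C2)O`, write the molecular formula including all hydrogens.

Heavy atoms from the SMILES: 15 C, 1 I, 4 N, 5 O, 1 S.
Implicit hydrogens by atom environment:
  5 × C (aromatic): 1 H each → 5
  5 × C (aromatic): no H
  3 × O: no H
  2 × C: 2 H each → 4
  2 × N (aromatic): no H
  2 × O: 1 H each → 2
  1 × C: 3 H
  1 × C: 1 H
  1 × C: no H
  1 × I: no H
  1 × N: 1 H
  1 × N: no H
  1 × S: 1 H
  Total hydrogens = 17.
Molecular formula: C15H17IN4O5S

C15H17IN4O5S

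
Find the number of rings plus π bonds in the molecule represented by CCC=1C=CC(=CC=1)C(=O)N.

Molecular formula from the SMILES: C9H11NO.
DoU = (2C + 2 + N − H − X)/2 = (2·9 + 2 + 1 − 11 − 0)/2 = 10/2 = 5.
(Structurally: 1 ring(s) + 4 π bond(s) = 5.)

5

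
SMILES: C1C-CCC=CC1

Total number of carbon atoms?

The symbol for carbon appears 7 times in the SMILES.

7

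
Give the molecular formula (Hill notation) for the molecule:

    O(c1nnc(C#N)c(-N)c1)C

C6H6N4O

Heavy atoms from the SMILES: 6 C, 4 N, 1 O.
Implicit hydrogens by atom environment:
  3 × C (aromatic): no H
  2 × N (aromatic): no H
  1 × C: 3 H
  1 × C (aromatic): 1 H
  1 × C: no H
  1 × N: 2 H
  1 × N: no H
  1 × O: no H
  Total hydrogens = 6.
Molecular formula: C6H6N4O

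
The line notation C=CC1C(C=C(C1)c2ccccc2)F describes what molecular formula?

C13H13F

Heavy atoms from the SMILES: 13 C, 1 F.
Implicit hydrogens by atom environment:
  5 × C (aromatic): 1 H each → 5
  4 × C: 1 H each → 4
  2 × C: 2 H each → 4
  1 × C: no H
  1 × C (aromatic): no H
  1 × F: no H
  Total hydrogens = 13.
Molecular formula: C13H13F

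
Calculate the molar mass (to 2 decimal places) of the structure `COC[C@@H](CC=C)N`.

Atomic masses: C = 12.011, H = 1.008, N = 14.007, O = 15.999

Molecular formula: C6H13NO.
M = 6×12.011 + 13×1.008 + 1×14.007 + 1×15.999 = 115.18 g/mol.

115.18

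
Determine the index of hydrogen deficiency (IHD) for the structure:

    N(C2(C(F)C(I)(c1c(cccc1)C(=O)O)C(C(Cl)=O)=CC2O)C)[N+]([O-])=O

9

Molecular formula from the SMILES: C15H13ClFIN2O6.
DoU = (2C + 2 + N − H − X)/2 = (2·15 + 2 + 2 − 13 − 3)/2 = 18/2 = 9.
(Structurally: 2 ring(s) + 7 π bond(s) = 9.)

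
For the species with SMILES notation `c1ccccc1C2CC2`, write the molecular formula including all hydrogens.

Heavy atoms from the SMILES: 9 C.
Implicit hydrogens by atom environment:
  5 × C (aromatic): 1 H each → 5
  2 × C: 2 H each → 4
  1 × C: 1 H
  1 × C (aromatic): no H
  Total hydrogens = 10.
Molecular formula: C9H10

C9H10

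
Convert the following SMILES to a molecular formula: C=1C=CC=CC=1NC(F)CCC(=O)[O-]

C10H11FNO2-

Heavy atoms from the SMILES: 10 C, 1 F, 1 N, 2 O.
Implicit hydrogens by atom environment:
  5 × C (aromatic): 1 H each → 5
  2 × C: 2 H each → 4
  1 × C: 1 H
  1 × C: no H
  1 × C (aromatic): no H
  1 × F: no H
  1 × N: 1 H
  1 × O: no H
  1 × O (charge -1): no H
  Total hydrogens = 11.
Net charge -1.
Molecular formula: C10H11FNO2-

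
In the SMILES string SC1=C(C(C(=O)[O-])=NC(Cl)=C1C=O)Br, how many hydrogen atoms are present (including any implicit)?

Hydrogens are implicit in SMILES; fill each atom to its normal valence:
  5 × C (aromatic): no H
  2 × O: no H
  1 × Br: no H
  1 × C: 1 H
  1 × C: no H
  1 × Cl: no H
  1 × N (aromatic): no H
  1 × O (charge -1): no H
  1 × S: 1 H
  Total hydrogens = 2.

2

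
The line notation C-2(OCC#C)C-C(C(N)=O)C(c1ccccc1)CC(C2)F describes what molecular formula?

Heavy atoms from the SMILES: 17 C, 1 F, 1 N, 2 O.
Implicit hydrogens by atom environment:
  5 × C: 1 H each → 5
  5 × C (aromatic): 1 H each → 5
  4 × C: 2 H each → 8
  2 × C: no H
  2 × O: no H
  1 × C (aromatic): no H
  1 × F: no H
  1 × N: 2 H
  Total hydrogens = 20.
Molecular formula: C17H20FNO2

C17H20FNO2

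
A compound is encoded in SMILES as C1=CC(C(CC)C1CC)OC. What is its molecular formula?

Heavy atoms from the SMILES: 10 C, 1 O.
Implicit hydrogens by atom environment:
  5 × C: 1 H each → 5
  3 × C: 3 H each → 9
  2 × C: 2 H each → 4
  1 × O: no H
  Total hydrogens = 18.
Molecular formula: C10H18O

C10H18O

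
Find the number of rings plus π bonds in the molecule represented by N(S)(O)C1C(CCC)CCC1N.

1

Molecular formula from the SMILES: C8H18N2OS.
DoU = (2C + 2 + N − H − X)/2 = (2·8 + 2 + 2 − 18 − 0)/2 = 2/2 = 1.
(Structurally: 1 ring(s) + 0 π bond(s) = 1.)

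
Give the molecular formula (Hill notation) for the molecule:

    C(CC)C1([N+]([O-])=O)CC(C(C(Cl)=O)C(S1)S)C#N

C10H13ClN2O3S2

Heavy atoms from the SMILES: 10 C, 1 Cl, 2 N, 3 O, 2 S.
Implicit hydrogens by atom environment:
  3 × C: 2 H each → 6
  3 × C: 1 H each → 3
  3 × C: no H
  2 × O: no H
  1 × C: 3 H
  1 × Cl: no H
  1 × N: no H
  1 × N (charge +1): no H
  1 × O (charge -1): no H
  1 × S: 1 H
  1 × S: no H
  Total hydrogens = 13.
Molecular formula: C10H13ClN2O3S2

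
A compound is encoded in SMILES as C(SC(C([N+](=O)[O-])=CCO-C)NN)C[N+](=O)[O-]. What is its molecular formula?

Heavy atoms from the SMILES: 7 C, 4 N, 5 O, 1 S.
Implicit hydrogens by atom environment:
  3 × C: 2 H each → 6
  3 × O: no H
  2 × C: 1 H each → 2
  2 × N (charge +1): no H
  2 × O (charge -1): no H
  1 × C: 3 H
  1 × C: no H
  1 × N: 2 H
  1 × N: 1 H
  1 × S: no H
  Total hydrogens = 14.
Molecular formula: C7H14N4O5S

C7H14N4O5S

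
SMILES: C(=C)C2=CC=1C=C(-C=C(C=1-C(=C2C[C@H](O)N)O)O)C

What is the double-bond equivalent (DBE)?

Molecular formula from the SMILES: C15H17NO3.
DoU = (2C + 2 + N − H − X)/2 = (2·15 + 2 + 1 − 17 − 0)/2 = 16/2 = 8.
(Structurally: 2 ring(s) + 6 π bond(s) = 8.)

8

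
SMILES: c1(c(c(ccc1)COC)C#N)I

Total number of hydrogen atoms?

Hydrogens are implicit in SMILES; fill each atom to its normal valence:
  3 × C (aromatic): 1 H each → 3
  3 × C (aromatic): no H
  1 × C: 3 H
  1 × C: 2 H
  1 × C: no H
  1 × I: no H
  1 × N: no H
  1 × O: no H
  Total hydrogens = 8.

8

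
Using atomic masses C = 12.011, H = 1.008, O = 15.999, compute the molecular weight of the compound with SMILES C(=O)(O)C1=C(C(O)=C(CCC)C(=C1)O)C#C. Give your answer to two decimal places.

220.22

Molecular formula: C12H12O4.
M = 12×12.011 + 12×1.008 + 4×15.999 = 220.22 g/mol.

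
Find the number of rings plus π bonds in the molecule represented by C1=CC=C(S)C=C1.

4

Molecular formula from the SMILES: C6H6S.
DoU = (2C + 2 + N − H − X)/2 = (2·6 + 2 + 0 − 6 − 0)/2 = 8/2 = 4.
(Structurally: 1 ring(s) + 3 π bond(s) = 4.)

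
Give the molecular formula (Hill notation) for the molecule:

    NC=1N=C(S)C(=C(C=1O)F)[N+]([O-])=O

C5H4FN3O3S

Heavy atoms from the SMILES: 5 C, 1 F, 3 N, 3 O, 1 S.
Implicit hydrogens by atom environment:
  5 × C (aromatic): no H
  1 × F: no H
  1 × N: 2 H
  1 × N (aromatic): no H
  1 × N (charge +1): no H
  1 × O: 1 H
  1 × O: no H
  1 × O (charge -1): no H
  1 × S: 1 H
  Total hydrogens = 4.
Molecular formula: C5H4FN3O3S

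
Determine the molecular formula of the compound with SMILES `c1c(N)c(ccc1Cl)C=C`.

Heavy atoms from the SMILES: 8 C, 1 Cl, 1 N.
Implicit hydrogens by atom environment:
  3 × C (aromatic): 1 H each → 3
  3 × C (aromatic): no H
  1 × C: 2 H
  1 × C: 1 H
  1 × Cl: no H
  1 × N: 2 H
  Total hydrogens = 8.
Molecular formula: C8H8ClN

C8H8ClN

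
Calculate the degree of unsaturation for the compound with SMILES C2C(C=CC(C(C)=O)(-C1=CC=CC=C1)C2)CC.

7

Molecular formula from the SMILES: C16H20O.
DoU = (2C + 2 + N − H − X)/2 = (2·16 + 2 + 0 − 20 − 0)/2 = 14/2 = 7.
(Structurally: 2 ring(s) + 5 π bond(s) = 7.)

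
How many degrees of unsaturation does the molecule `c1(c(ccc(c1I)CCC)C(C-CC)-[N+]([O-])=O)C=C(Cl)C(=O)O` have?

7

Molecular formula from the SMILES: C16H19ClINO4.
DoU = (2C + 2 + N − H − X)/2 = (2·16 + 2 + 1 − 19 − 2)/2 = 14/2 = 7.
(Structurally: 1 ring(s) + 6 π bond(s) = 7.)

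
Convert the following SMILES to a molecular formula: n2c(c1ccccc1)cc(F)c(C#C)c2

C13H8FN

Heavy atoms from the SMILES: 13 C, 1 F, 1 N.
Implicit hydrogens by atom environment:
  7 × C (aromatic): 1 H each → 7
  4 × C (aromatic): no H
  1 × C: 1 H
  1 × C: no H
  1 × F: no H
  1 × N (aromatic): no H
  Total hydrogens = 8.
Molecular formula: C13H8FN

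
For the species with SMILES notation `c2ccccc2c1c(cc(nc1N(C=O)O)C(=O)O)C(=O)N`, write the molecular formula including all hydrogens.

C14H11N3O5

Heavy atoms from the SMILES: 14 C, 3 N, 5 O.
Implicit hydrogens by atom environment:
  6 × C (aromatic): 1 H each → 6
  5 × C (aromatic): no H
  3 × O: no H
  2 × C: no H
  2 × O: 1 H each → 2
  1 × C: 1 H
  1 × N: 2 H
  1 × N (aromatic): no H
  1 × N: no H
  Total hydrogens = 11.
Molecular formula: C14H11N3O5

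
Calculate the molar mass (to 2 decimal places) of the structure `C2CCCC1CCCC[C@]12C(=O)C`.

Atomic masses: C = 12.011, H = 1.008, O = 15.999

Molecular formula: C12H20O.
M = 12×12.011 + 20×1.008 + 1×15.999 = 180.29 g/mol.

180.29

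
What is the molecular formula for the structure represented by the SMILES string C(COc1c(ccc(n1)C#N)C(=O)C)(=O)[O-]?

C10H7N2O4-

Heavy atoms from the SMILES: 10 C, 2 N, 4 O.
Implicit hydrogens by atom environment:
  3 × C (aromatic): no H
  3 × C: no H
  3 × O: no H
  2 × C (aromatic): 1 H each → 2
  1 × C: 3 H
  1 × C: 2 H
  1 × N (aromatic): no H
  1 × N: no H
  1 × O (charge -1): no H
  Total hydrogens = 7.
Net charge -1.
Molecular formula: C10H7N2O4-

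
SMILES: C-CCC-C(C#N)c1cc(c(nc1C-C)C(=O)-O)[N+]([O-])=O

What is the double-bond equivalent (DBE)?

8

Molecular formula from the SMILES: C14H17N3O4.
DoU = (2C + 2 + N − H − X)/2 = (2·14 + 2 + 3 − 17 − 0)/2 = 16/2 = 8.
(Structurally: 1 ring(s) + 7 π bond(s) = 8.)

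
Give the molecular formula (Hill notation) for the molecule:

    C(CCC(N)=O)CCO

Heavy atoms from the SMILES: 6 C, 1 N, 2 O.
Implicit hydrogens by atom environment:
  5 × C: 2 H each → 10
  1 × C: no H
  1 × N: 2 H
  1 × O: 1 H
  1 × O: no H
  Total hydrogens = 13.
Molecular formula: C6H13NO2

C6H13NO2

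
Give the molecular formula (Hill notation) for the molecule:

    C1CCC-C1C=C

Heavy atoms from the SMILES: 7 C.
Implicit hydrogens by atom environment:
  5 × C: 2 H each → 10
  2 × C: 1 H each → 2
  Total hydrogens = 12.
Molecular formula: C7H12

C7H12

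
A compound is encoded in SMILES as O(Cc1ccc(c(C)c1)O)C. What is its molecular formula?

C9H12O2

Heavy atoms from the SMILES: 9 C, 2 O.
Implicit hydrogens by atom environment:
  3 × C (aromatic): 1 H each → 3
  3 × C (aromatic): no H
  2 × C: 3 H each → 6
  1 × C: 2 H
  1 × O: 1 H
  1 × O: no H
  Total hydrogens = 12.
Molecular formula: C9H12O2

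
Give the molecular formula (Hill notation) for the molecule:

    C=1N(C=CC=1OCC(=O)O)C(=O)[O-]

Heavy atoms from the SMILES: 7 C, 1 N, 5 O.
Implicit hydrogens by atom environment:
  3 × C (aromatic): 1 H each → 3
  3 × O: no H
  2 × C: no H
  1 × C: 2 H
  1 × C (aromatic): no H
  1 × N (aromatic): no H
  1 × O: 1 H
  1 × O (charge -1): no H
  Total hydrogens = 6.
Net charge -1.
Molecular formula: C7H6NO5-

C7H6NO5-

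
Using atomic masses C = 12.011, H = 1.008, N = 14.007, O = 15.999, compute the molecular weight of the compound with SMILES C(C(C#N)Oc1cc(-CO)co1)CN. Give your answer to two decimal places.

196.21

Molecular formula: C9H12N2O3.
M = 9×12.011 + 12×1.008 + 2×14.007 + 3×15.999 = 196.21 g/mol.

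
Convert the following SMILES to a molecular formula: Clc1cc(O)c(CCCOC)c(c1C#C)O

Heavy atoms from the SMILES: 12 C, 1 Cl, 3 O.
Implicit hydrogens by atom environment:
  5 × C (aromatic): no H
  3 × C: 2 H each → 6
  2 × O: 1 H each → 2
  1 × C: 3 H
  1 × C (aromatic): 1 H
  1 × C: 1 H
  1 × C: no H
  1 × Cl: no H
  1 × O: no H
  Total hydrogens = 13.
Molecular formula: C12H13ClO3

C12H13ClO3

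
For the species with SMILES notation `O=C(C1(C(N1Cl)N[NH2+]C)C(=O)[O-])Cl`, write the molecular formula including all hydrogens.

Heavy atoms from the SMILES: 5 C, 2 Cl, 3 N, 3 O.
Implicit hydrogens by atom environment:
  3 × C: no H
  2 × Cl: no H
  2 × O: no H
  1 × C: 3 H
  1 × C: 1 H
  1 × N (charge +1): 2 H
  1 × N: 1 H
  1 × N: no H
  1 × O (charge -1): no H
  Total hydrogens = 7.
Molecular formula: C5H7Cl2N3O3

C5H7Cl2N3O3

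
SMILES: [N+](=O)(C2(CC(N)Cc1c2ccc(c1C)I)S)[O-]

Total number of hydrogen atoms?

Hydrogens are implicit in SMILES; fill each atom to its normal valence:
  4 × C (aromatic): no H
  2 × C: 2 H each → 4
  2 × C (aromatic): 1 H each → 2
  1 × C: 3 H
  1 × C: 1 H
  1 × C: no H
  1 × I: no H
  1 × N: 2 H
  1 × N (charge +1): no H
  1 × O: no H
  1 × O (charge -1): no H
  1 × S: 1 H
  Total hydrogens = 13.

13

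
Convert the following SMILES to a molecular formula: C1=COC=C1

C4H4O

Heavy atoms from the SMILES: 4 C, 1 O.
Implicit hydrogens by atom environment:
  4 × C (aromatic): 1 H each → 4
  1 × O (aromatic): no H
  Total hydrogens = 4.
Molecular formula: C4H4O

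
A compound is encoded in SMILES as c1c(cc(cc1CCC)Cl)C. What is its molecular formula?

Heavy atoms from the SMILES: 10 C, 1 Cl.
Implicit hydrogens by atom environment:
  3 × C (aromatic): 1 H each → 3
  3 × C (aromatic): no H
  2 × C: 3 H each → 6
  2 × C: 2 H each → 4
  1 × Cl: no H
  Total hydrogens = 13.
Molecular formula: C10H13Cl

C10H13Cl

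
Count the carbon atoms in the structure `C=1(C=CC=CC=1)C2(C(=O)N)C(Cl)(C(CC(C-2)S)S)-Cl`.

The symbol for carbon appears 13 times in the SMILES. (Cl is a single chlorine, not C + l.)

13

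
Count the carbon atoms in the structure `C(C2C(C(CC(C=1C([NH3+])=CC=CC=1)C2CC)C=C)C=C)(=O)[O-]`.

The symbol for carbon appears 19 times in the SMILES.

19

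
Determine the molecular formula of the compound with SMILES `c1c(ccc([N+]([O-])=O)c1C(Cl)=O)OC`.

Heavy atoms from the SMILES: 8 C, 1 Cl, 1 N, 4 O.
Implicit hydrogens by atom environment:
  3 × C (aromatic): 1 H each → 3
  3 × C (aromatic): no H
  3 × O: no H
  1 × C: 3 H
  1 × C: no H
  1 × Cl: no H
  1 × N (charge +1): no H
  1 × O (charge -1): no H
  Total hydrogens = 6.
Molecular formula: C8H6ClNO4

C8H6ClNO4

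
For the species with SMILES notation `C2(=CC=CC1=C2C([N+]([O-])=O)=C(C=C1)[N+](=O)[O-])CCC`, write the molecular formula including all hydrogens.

Heavy atoms from the SMILES: 13 C, 2 N, 4 O.
Implicit hydrogens by atom environment:
  5 × C (aromatic): 1 H each → 5
  5 × C (aromatic): no H
  2 × C: 2 H each → 4
  2 × N (charge +1): no H
  2 × O: no H
  2 × O (charge -1): no H
  1 × C: 3 H
  Total hydrogens = 12.
Molecular formula: C13H12N2O4

C13H12N2O4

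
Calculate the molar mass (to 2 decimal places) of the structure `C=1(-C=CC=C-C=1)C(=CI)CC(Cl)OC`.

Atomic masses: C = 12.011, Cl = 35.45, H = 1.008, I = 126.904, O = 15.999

322.57

Molecular formula: C11H12ClIO.
M = 11×12.011 + 1×35.45 + 12×1.008 + 1×126.904 + 1×15.999 = 322.57 g/mol.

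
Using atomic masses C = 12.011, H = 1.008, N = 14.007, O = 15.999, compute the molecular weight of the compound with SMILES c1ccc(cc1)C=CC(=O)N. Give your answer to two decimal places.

Molecular formula: C9H9NO.
M = 9×12.011 + 9×1.008 + 1×14.007 + 1×15.999 = 147.18 g/mol.

147.18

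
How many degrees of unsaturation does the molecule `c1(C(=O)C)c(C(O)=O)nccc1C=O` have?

7

Molecular formula from the SMILES: C9H7NO4.
DoU = (2C + 2 + N − H − X)/2 = (2·9 + 2 + 1 − 7 − 0)/2 = 14/2 = 7.
(Structurally: 1 ring(s) + 6 π bond(s) = 7.)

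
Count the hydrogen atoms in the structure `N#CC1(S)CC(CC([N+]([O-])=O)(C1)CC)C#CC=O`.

Hydrogens are implicit in SMILES; fill each atom to its normal valence:
  5 × C: no H
  4 × C: 2 H each → 8
  2 × C: 1 H each → 2
  2 × O: no H
  1 × C: 3 H
  1 × N (charge +1): no H
  1 × N: no H
  1 × O (charge -1): no H
  1 × S: 1 H
  Total hydrogens = 14.

14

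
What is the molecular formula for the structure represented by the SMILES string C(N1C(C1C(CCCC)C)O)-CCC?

Heavy atoms from the SMILES: 12 C, 1 N, 1 O.
Implicit hydrogens by atom environment:
  6 × C: 2 H each → 12
  3 × C: 3 H each → 9
  3 × C: 1 H each → 3
  1 × N: no H
  1 × O: 1 H
  Total hydrogens = 25.
Molecular formula: C12H25NO

C12H25NO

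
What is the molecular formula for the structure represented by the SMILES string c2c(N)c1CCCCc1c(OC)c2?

C11H15NO

Heavy atoms from the SMILES: 11 C, 1 N, 1 O.
Implicit hydrogens by atom environment:
  4 × C: 2 H each → 8
  4 × C (aromatic): no H
  2 × C (aromatic): 1 H each → 2
  1 × C: 3 H
  1 × N: 2 H
  1 × O: no H
  Total hydrogens = 15.
Molecular formula: C11H15NO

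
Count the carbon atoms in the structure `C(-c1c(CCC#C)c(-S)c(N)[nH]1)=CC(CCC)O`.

The symbol for carbon appears 14 times in the SMILES. Lowercase c denotes aromatic carbon and counts toward C.

14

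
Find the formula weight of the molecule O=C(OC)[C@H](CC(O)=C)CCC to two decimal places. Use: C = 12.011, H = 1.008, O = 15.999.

172.22

Molecular formula: C9H16O3.
M = 9×12.011 + 16×1.008 + 3×15.999 = 172.22 g/mol.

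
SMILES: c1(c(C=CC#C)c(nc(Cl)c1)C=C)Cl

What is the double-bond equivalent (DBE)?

Molecular formula from the SMILES: C11H7Cl2N.
DoU = (2C + 2 + N − H − X)/2 = (2·11 + 2 + 1 − 7 − 2)/2 = 16/2 = 8.
(Structurally: 1 ring(s) + 7 π bond(s) = 8.)

8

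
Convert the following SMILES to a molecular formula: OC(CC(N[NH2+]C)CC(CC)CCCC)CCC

Heavy atoms from the SMILES: 15 C, 2 N, 1 O.
Implicit hydrogens by atom environment:
  8 × C: 2 H each → 16
  4 × C: 3 H each → 12
  3 × C: 1 H each → 3
  1 × N (charge +1): 2 H
  1 × N: 1 H
  1 × O: 1 H
  Total hydrogens = 35.
Net charge +1.
Molecular formula: C15H35N2O+

C15H35N2O+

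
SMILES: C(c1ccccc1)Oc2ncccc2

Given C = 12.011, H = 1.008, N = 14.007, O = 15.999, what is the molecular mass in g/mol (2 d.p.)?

185.23

Molecular formula: C12H11NO.
M = 12×12.011 + 11×1.008 + 1×14.007 + 1×15.999 = 185.23 g/mol.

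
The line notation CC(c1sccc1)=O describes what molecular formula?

Heavy atoms from the SMILES: 6 C, 1 O, 1 S.
Implicit hydrogens by atom environment:
  3 × C (aromatic): 1 H each → 3
  1 × C: 3 H
  1 × C (aromatic): no H
  1 × C: no H
  1 × O: no H
  1 × S (aromatic): no H
  Total hydrogens = 6.
Molecular formula: C6H6OS

C6H6OS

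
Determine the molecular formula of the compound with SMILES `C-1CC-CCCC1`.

Heavy atoms from the SMILES: 7 C.
Implicit hydrogens by atom environment:
  7 × C: 2 H each → 14
  Total hydrogens = 14.
Molecular formula: C7H14

C7H14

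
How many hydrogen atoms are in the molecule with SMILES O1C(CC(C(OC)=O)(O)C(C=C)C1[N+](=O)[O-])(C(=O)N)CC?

Hydrogens are implicit in SMILES; fill each atom to its normal valence:
  5 × O: no H
  4 × C: no H
  3 × C: 2 H each → 6
  3 × C: 1 H each → 3
  2 × C: 3 H each → 6
  1 × N: 2 H
  1 × N (charge +1): no H
  1 × O: 1 H
  1 × O (charge -1): no H
  Total hydrogens = 18.

18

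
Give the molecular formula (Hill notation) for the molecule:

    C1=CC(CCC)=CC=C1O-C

Heavy atoms from the SMILES: 10 C, 1 O.
Implicit hydrogens by atom environment:
  4 × C (aromatic): 1 H each → 4
  2 × C: 3 H each → 6
  2 × C: 2 H each → 4
  2 × C (aromatic): no H
  1 × O: no H
  Total hydrogens = 14.
Molecular formula: C10H14O

C10H14O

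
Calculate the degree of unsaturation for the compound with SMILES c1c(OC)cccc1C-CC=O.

Molecular formula from the SMILES: C10H12O2.
DoU = (2C + 2 + N − H − X)/2 = (2·10 + 2 + 0 − 12 − 0)/2 = 10/2 = 5.
(Structurally: 1 ring(s) + 4 π bond(s) = 5.)

5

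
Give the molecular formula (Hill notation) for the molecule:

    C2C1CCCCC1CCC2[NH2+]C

Heavy atoms from the SMILES: 11 C, 1 N.
Implicit hydrogens by atom environment:
  7 × C: 2 H each → 14
  3 × C: 1 H each → 3
  1 × C: 3 H
  1 × N (charge +1): 2 H
  Total hydrogens = 22.
Net charge +1.
Molecular formula: C11H22N+

C11H22N+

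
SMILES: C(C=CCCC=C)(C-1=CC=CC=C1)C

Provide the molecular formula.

Heavy atoms from the SMILES: 14 C.
Implicit hydrogens by atom environment:
  5 × C (aromatic): 1 H each → 5
  4 × C: 1 H each → 4
  3 × C: 2 H each → 6
  1 × C: 3 H
  1 × C (aromatic): no H
  Total hydrogens = 18.
Molecular formula: C14H18

C14H18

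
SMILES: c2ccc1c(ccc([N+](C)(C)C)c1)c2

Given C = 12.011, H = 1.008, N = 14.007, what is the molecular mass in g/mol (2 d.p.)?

Molecular formula: C13H16N+.
M = 13×12.011 + 16×1.008 + 1×14.007 = 186.28 g/mol.

186.28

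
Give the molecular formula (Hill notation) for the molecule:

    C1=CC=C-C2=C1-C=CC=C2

Heavy atoms from the SMILES: 10 C.
Implicit hydrogens by atom environment:
  8 × C (aromatic): 1 H each → 8
  2 × C (aromatic): no H
  Total hydrogens = 8.
Molecular formula: C10H8

C10H8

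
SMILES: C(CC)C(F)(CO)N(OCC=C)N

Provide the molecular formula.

C8H17FN2O2

Heavy atoms from the SMILES: 8 C, 1 F, 2 N, 2 O.
Implicit hydrogens by atom environment:
  5 × C: 2 H each → 10
  1 × C: 3 H
  1 × C: 1 H
  1 × C: no H
  1 × F: no H
  1 × N: 2 H
  1 × N: no H
  1 × O: 1 H
  1 × O: no H
  Total hydrogens = 17.
Molecular formula: C8H17FN2O2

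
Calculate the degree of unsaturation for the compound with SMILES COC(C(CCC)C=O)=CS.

Molecular formula from the SMILES: C8H14O2S.
DoU = (2C + 2 + N − H − X)/2 = (2·8 + 2 + 0 − 14 − 0)/2 = 4/2 = 2.
(Structurally: 0 ring(s) + 2 π bond(s) = 2.)

2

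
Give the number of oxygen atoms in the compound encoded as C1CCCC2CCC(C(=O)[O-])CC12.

2

The symbol for oxygen appears 2 times in the SMILES.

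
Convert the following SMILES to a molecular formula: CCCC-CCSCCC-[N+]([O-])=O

C9H19NO2S

Heavy atoms from the SMILES: 9 C, 1 N, 2 O, 1 S.
Implicit hydrogens by atom environment:
  8 × C: 2 H each → 16
  1 × C: 3 H
  1 × N (charge +1): no H
  1 × O: no H
  1 × O (charge -1): no H
  1 × S: no H
  Total hydrogens = 19.
Molecular formula: C9H19NO2S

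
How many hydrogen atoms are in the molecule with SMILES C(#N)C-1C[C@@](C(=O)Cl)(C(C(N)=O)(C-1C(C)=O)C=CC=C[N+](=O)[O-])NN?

Hydrogens are implicit in SMILES; fill each atom to its normal valence:
  6 × C: 1 H each → 6
  6 × C: no H
  4 × O: no H
  2 × N: 2 H each → 4
  1 × C: 3 H
  1 × C: 2 H
  1 × Cl: no H
  1 × N: 1 H
  1 × N: no H
  1 × N (charge +1): no H
  1 × O (charge -1): no H
  Total hydrogens = 16.

16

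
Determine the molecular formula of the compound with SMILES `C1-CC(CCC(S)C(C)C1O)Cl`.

Heavy atoms from the SMILES: 9 C, 1 Cl, 1 O, 1 S.
Implicit hydrogens by atom environment:
  4 × C: 2 H each → 8
  4 × C: 1 H each → 4
  1 × C: 3 H
  1 × Cl: no H
  1 × O: 1 H
  1 × S: 1 H
  Total hydrogens = 17.
Molecular formula: C9H17ClOS

C9H17ClOS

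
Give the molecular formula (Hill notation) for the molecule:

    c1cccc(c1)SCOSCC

C9H12OS2

Heavy atoms from the SMILES: 9 C, 1 O, 2 S.
Implicit hydrogens by atom environment:
  5 × C (aromatic): 1 H each → 5
  2 × C: 2 H each → 4
  2 × S: no H
  1 × C: 3 H
  1 × C (aromatic): no H
  1 × O: no H
  Total hydrogens = 12.
Molecular formula: C9H12OS2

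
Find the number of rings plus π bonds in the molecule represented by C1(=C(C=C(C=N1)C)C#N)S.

Molecular formula from the SMILES: C7H6N2S.
DoU = (2C + 2 + N − H − X)/2 = (2·7 + 2 + 2 − 6 − 0)/2 = 12/2 = 6.
(Structurally: 1 ring(s) + 5 π bond(s) = 6.)

6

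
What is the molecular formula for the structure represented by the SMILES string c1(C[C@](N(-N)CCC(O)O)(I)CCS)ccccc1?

C13H21IN2O2S

Heavy atoms from the SMILES: 13 C, 1 I, 2 N, 2 O, 1 S.
Implicit hydrogens by atom environment:
  5 × C: 2 H each → 10
  5 × C (aromatic): 1 H each → 5
  2 × O: 1 H each → 2
  1 × C: 1 H
  1 × C: no H
  1 × C (aromatic): no H
  1 × I: no H
  1 × N: 2 H
  1 × N: no H
  1 × S: 1 H
  Total hydrogens = 21.
Molecular formula: C13H21IN2O2S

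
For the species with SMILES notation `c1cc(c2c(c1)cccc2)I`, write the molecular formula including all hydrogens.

Heavy atoms from the SMILES: 10 C, 1 I.
Implicit hydrogens by atom environment:
  7 × C (aromatic): 1 H each → 7
  3 × C (aromatic): no H
  1 × I: no H
  Total hydrogens = 7.
Molecular formula: C10H7I

C10H7I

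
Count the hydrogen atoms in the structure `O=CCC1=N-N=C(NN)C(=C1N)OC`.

Hydrogens are implicit in SMILES; fill each atom to its normal valence:
  4 × C (aromatic): no H
  2 × N: 2 H each → 4
  2 × N (aromatic): no H
  2 × O: no H
  1 × C: 3 H
  1 × C: 2 H
  1 × C: 1 H
  1 × N: 1 H
  Total hydrogens = 11.

11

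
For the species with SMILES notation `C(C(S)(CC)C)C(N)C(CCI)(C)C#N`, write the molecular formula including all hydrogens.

C11H21IN2S

Heavy atoms from the SMILES: 11 C, 1 I, 2 N, 1 S.
Implicit hydrogens by atom environment:
  4 × C: 2 H each → 8
  3 × C: 3 H each → 9
  3 × C: no H
  1 × C: 1 H
  1 × I: no H
  1 × N: 2 H
  1 × N: no H
  1 × S: 1 H
  Total hydrogens = 21.
Molecular formula: C11H21IN2S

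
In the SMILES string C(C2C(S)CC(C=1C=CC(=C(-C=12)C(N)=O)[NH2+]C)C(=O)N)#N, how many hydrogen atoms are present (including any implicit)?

17

Hydrogens are implicit in SMILES; fill each atom to its normal valence:
  4 × C (aromatic): no H
  3 × C: 1 H each → 3
  3 × C: no H
  2 × C (aromatic): 1 H each → 2
  2 × N: 2 H each → 4
  2 × O: no H
  1 × C: 3 H
  1 × C: 2 H
  1 × N (charge +1): 2 H
  1 × N: no H
  1 × S: 1 H
  Total hydrogens = 17.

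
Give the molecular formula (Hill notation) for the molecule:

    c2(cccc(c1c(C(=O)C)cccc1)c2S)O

Heavy atoms from the SMILES: 14 C, 2 O, 1 S.
Implicit hydrogens by atom environment:
  7 × C (aromatic): 1 H each → 7
  5 × C (aromatic): no H
  1 × C: 3 H
  1 × C: no H
  1 × O: 1 H
  1 × O: no H
  1 × S: 1 H
  Total hydrogens = 12.
Molecular formula: C14H12O2S

C14H12O2S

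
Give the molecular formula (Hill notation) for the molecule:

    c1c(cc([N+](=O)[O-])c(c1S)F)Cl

C6H3ClFNO2S

Heavy atoms from the SMILES: 6 C, 1 Cl, 1 F, 1 N, 2 O, 1 S.
Implicit hydrogens by atom environment:
  4 × C (aromatic): no H
  2 × C (aromatic): 1 H each → 2
  1 × Cl: no H
  1 × F: no H
  1 × N (charge +1): no H
  1 × O: no H
  1 × O (charge -1): no H
  1 × S: 1 H
  Total hydrogens = 3.
Molecular formula: C6H3ClFNO2S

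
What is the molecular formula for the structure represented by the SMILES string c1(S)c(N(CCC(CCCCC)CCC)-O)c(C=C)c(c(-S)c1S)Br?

C19H30BrNOS3

Heavy atoms from the SMILES: 1 Br, 19 C, 1 N, 1 O, 3 S.
Implicit hydrogens by atom environment:
  9 × C: 2 H each → 18
  6 × C (aromatic): no H
  3 × S: 1 H each → 3
  2 × C: 3 H each → 6
  2 × C: 1 H each → 2
  1 × Br: no H
  1 × N: no H
  1 × O: 1 H
  Total hydrogens = 30.
Molecular formula: C19H30BrNOS3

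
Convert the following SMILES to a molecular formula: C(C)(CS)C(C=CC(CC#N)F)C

C10H16FNS

Heavy atoms from the SMILES: 10 C, 1 F, 1 N, 1 S.
Implicit hydrogens by atom environment:
  5 × C: 1 H each → 5
  2 × C: 3 H each → 6
  2 × C: 2 H each → 4
  1 × C: no H
  1 × F: no H
  1 × N: no H
  1 × S: 1 H
  Total hydrogens = 16.
Molecular formula: C10H16FNS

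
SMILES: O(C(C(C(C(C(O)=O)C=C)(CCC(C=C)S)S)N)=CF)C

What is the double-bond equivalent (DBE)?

Molecular formula from the SMILES: C14H22FNO3S2.
DoU = (2C + 2 + N − H − X)/2 = (2·14 + 2 + 1 − 22 − 1)/2 = 8/2 = 4.
(Structurally: 0 ring(s) + 4 π bond(s) = 4.)

4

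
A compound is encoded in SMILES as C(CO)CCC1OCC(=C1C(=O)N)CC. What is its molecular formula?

Heavy atoms from the SMILES: 11 C, 1 N, 3 O.
Implicit hydrogens by atom environment:
  6 × C: 2 H each → 12
  3 × C: no H
  2 × O: no H
  1 × C: 3 H
  1 × C: 1 H
  1 × N: 2 H
  1 × O: 1 H
  Total hydrogens = 19.
Molecular formula: C11H19NO3

C11H19NO3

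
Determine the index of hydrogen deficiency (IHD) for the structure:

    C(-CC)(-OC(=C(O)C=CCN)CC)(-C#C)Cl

4

Molecular formula from the SMILES: C12H18ClNO2.
DoU = (2C + 2 + N − H − X)/2 = (2·12 + 2 + 1 − 18 − 1)/2 = 8/2 = 4.
(Structurally: 0 ring(s) + 4 π bond(s) = 4.)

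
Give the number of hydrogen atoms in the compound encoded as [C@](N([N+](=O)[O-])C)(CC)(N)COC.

15

Hydrogens are implicit in SMILES; fill each atom to its normal valence:
  3 × C: 3 H each → 9
  2 × C: 2 H each → 4
  2 × O: no H
  1 × C: no H
  1 × N: 2 H
  1 × N: no H
  1 × N (charge +1): no H
  1 × O (charge -1): no H
  Total hydrogens = 15.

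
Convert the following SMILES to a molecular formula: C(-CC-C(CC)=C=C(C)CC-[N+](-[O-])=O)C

Heavy atoms from the SMILES: 12 C, 1 N, 2 O.
Implicit hydrogens by atom environment:
  6 × C: 2 H each → 12
  3 × C: 3 H each → 9
  3 × C: no H
  1 × N (charge +1): no H
  1 × O: no H
  1 × O (charge -1): no H
  Total hydrogens = 21.
Molecular formula: C12H21NO2

C12H21NO2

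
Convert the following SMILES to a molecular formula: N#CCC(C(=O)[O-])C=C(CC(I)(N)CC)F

C10H13FIN2O2-

Heavy atoms from the SMILES: 10 C, 1 F, 1 I, 2 N, 2 O.
Implicit hydrogens by atom environment:
  4 × C: no H
  3 × C: 2 H each → 6
  2 × C: 1 H each → 2
  1 × C: 3 H
  1 × F: no H
  1 × I: no H
  1 × N: 2 H
  1 × N: no H
  1 × O: no H
  1 × O (charge -1): no H
  Total hydrogens = 13.
Net charge -1.
Molecular formula: C10H13FIN2O2-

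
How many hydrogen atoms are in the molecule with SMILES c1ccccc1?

6

Hydrogens are implicit in SMILES; fill each atom to its normal valence:
  6 × C (aromatic): 1 H each → 6
  Total hydrogens = 6.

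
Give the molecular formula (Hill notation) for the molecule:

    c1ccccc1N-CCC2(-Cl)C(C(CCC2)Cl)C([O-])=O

Heavy atoms from the SMILES: 15 C, 2 Cl, 1 N, 2 O.
Implicit hydrogens by atom environment:
  5 × C: 2 H each → 10
  5 × C (aromatic): 1 H each → 5
  2 × C: 1 H each → 2
  2 × C: no H
  2 × Cl: no H
  1 × C (aromatic): no H
  1 × N: 1 H
  1 × O: no H
  1 × O (charge -1): no H
  Total hydrogens = 18.
Net charge -1.
Molecular formula: C15H18Cl2NO2-

C15H18Cl2NO2-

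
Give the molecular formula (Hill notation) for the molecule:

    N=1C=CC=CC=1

C5H5N

Heavy atoms from the SMILES: 5 C, 1 N.
Implicit hydrogens by atom environment:
  5 × C (aromatic): 1 H each → 5
  1 × N (aromatic): no H
  Total hydrogens = 5.
Molecular formula: C5H5N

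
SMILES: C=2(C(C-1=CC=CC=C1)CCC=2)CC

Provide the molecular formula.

C13H16

Heavy atoms from the SMILES: 13 C.
Implicit hydrogens by atom environment:
  5 × C (aromatic): 1 H each → 5
  3 × C: 2 H each → 6
  2 × C: 1 H each → 2
  1 × C: 3 H
  1 × C: no H
  1 × C (aromatic): no H
  Total hydrogens = 16.
Molecular formula: C13H16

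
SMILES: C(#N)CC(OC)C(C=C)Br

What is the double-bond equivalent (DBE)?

Molecular formula from the SMILES: C7H10BrNO.
DoU = (2C + 2 + N − H − X)/2 = (2·7 + 2 + 1 − 10 − 1)/2 = 6/2 = 3.
(Structurally: 0 ring(s) + 3 π bond(s) = 3.)

3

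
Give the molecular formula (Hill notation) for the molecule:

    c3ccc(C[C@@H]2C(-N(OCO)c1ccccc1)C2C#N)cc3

Heavy atoms from the SMILES: 18 C, 2 N, 2 O.
Implicit hydrogens by atom environment:
  10 × C (aromatic): 1 H each → 10
  3 × C: 1 H each → 3
  2 × C: 2 H each → 4
  2 × C (aromatic): no H
  2 × N: no H
  1 × C: no H
  1 × O: 1 H
  1 × O: no H
  Total hydrogens = 18.
Molecular formula: C18H18N2O2

C18H18N2O2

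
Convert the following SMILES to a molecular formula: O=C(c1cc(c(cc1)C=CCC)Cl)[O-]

C11H10ClO2-

Heavy atoms from the SMILES: 11 C, 1 Cl, 2 O.
Implicit hydrogens by atom environment:
  3 × C (aromatic): 1 H each → 3
  3 × C (aromatic): no H
  2 × C: 1 H each → 2
  1 × C: 3 H
  1 × C: 2 H
  1 × C: no H
  1 × Cl: no H
  1 × O: no H
  1 × O (charge -1): no H
  Total hydrogens = 10.
Net charge -1.
Molecular formula: C11H10ClO2-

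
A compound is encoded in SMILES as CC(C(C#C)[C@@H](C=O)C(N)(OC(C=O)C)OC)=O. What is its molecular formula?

C12H17NO5

Heavy atoms from the SMILES: 12 C, 1 N, 5 O.
Implicit hydrogens by atom environment:
  6 × C: 1 H each → 6
  5 × O: no H
  3 × C: 3 H each → 9
  3 × C: no H
  1 × N: 2 H
  Total hydrogens = 17.
Molecular formula: C12H17NO5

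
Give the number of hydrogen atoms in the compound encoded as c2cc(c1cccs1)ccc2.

8

Hydrogens are implicit in SMILES; fill each atom to its normal valence:
  8 × C (aromatic): 1 H each → 8
  2 × C (aromatic): no H
  1 × S (aromatic): no H
  Total hydrogens = 8.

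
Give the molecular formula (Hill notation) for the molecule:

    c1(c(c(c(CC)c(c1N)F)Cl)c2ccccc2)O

Heavy atoms from the SMILES: 14 C, 1 Cl, 1 F, 1 N, 1 O.
Implicit hydrogens by atom environment:
  7 × C (aromatic): no H
  5 × C (aromatic): 1 H each → 5
  1 × C: 3 H
  1 × C: 2 H
  1 × Cl: no H
  1 × F: no H
  1 × N: 2 H
  1 × O: 1 H
  Total hydrogens = 13.
Molecular formula: C14H13ClFNO

C14H13ClFNO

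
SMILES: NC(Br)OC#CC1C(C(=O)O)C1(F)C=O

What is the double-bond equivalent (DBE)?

5

Molecular formula from the SMILES: C8H7BrFNO4.
DoU = (2C + 2 + N − H − X)/2 = (2·8 + 2 + 1 − 7 − 2)/2 = 10/2 = 5.
(Structurally: 1 ring(s) + 4 π bond(s) = 5.)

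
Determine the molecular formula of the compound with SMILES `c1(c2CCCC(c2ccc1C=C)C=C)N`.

C14H17N

Heavy atoms from the SMILES: 14 C, 1 N.
Implicit hydrogens by atom environment:
  5 × C: 2 H each → 10
  4 × C (aromatic): no H
  3 × C: 1 H each → 3
  2 × C (aromatic): 1 H each → 2
  1 × N: 2 H
  Total hydrogens = 17.
Molecular formula: C14H17N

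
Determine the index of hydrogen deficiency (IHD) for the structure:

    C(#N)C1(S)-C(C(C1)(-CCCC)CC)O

3

Molecular formula from the SMILES: C11H19NOS.
DoU = (2C + 2 + N − H − X)/2 = (2·11 + 2 + 1 − 19 − 0)/2 = 6/2 = 3.
(Structurally: 1 ring(s) + 2 π bond(s) = 3.)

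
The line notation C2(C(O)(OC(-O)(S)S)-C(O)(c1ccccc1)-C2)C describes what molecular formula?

C12H16O4S2

Heavy atoms from the SMILES: 12 C, 4 O, 2 S.
Implicit hydrogens by atom environment:
  5 × C (aromatic): 1 H each → 5
  3 × C: no H
  3 × O: 1 H each → 3
  2 × S: 1 H each → 2
  1 × C: 3 H
  1 × C: 2 H
  1 × C: 1 H
  1 × C (aromatic): no H
  1 × O: no H
  Total hydrogens = 16.
Molecular formula: C12H16O4S2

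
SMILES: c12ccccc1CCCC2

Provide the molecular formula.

C10H12

Heavy atoms from the SMILES: 10 C.
Implicit hydrogens by atom environment:
  4 × C: 2 H each → 8
  4 × C (aromatic): 1 H each → 4
  2 × C (aromatic): no H
  Total hydrogens = 12.
Molecular formula: C10H12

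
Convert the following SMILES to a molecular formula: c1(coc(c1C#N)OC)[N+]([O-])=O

Heavy atoms from the SMILES: 6 C, 2 N, 4 O.
Implicit hydrogens by atom environment:
  3 × C (aromatic): no H
  2 × O: no H
  1 × C: 3 H
  1 × C (aromatic): 1 H
  1 × C: no H
  1 × N (charge +1): no H
  1 × N: no H
  1 × O (aromatic): no H
  1 × O (charge -1): no H
  Total hydrogens = 4.
Molecular formula: C6H4N2O4

C6H4N2O4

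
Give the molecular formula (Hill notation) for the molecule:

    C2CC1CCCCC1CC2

C10H18

Heavy atoms from the SMILES: 10 C.
Implicit hydrogens by atom environment:
  8 × C: 2 H each → 16
  2 × C: 1 H each → 2
  Total hydrogens = 18.
Molecular formula: C10H18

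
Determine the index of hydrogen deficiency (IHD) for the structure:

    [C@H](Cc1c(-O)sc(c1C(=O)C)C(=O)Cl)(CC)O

Molecular formula from the SMILES: C11H13ClO4S.
DoU = (2C + 2 + N − H − X)/2 = (2·11 + 2 + 0 − 13 − 1)/2 = 10/2 = 5.
(Structurally: 1 ring(s) + 4 π bond(s) = 5.)

5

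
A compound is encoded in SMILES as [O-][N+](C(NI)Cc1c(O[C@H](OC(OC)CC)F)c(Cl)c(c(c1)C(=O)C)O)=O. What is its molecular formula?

Heavy atoms from the SMILES: 15 C, 1 Cl, 1 F, 1 I, 2 N, 7 O.
Implicit hydrogens by atom environment:
  5 × C (aromatic): no H
  5 × O: no H
  3 × C: 3 H each → 9
  3 × C: 1 H each → 3
  2 × C: 2 H each → 4
  1 × C (aromatic): 1 H
  1 × C: no H
  1 × Cl: no H
  1 × F: no H
  1 × I: no H
  1 × N: 1 H
  1 × N (charge +1): no H
  1 × O: 1 H
  1 × O (charge -1): no H
  Total hydrogens = 19.
Molecular formula: C15H19ClFIN2O7

C15H19ClFIN2O7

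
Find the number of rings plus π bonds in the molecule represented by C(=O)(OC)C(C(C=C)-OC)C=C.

3

Molecular formula from the SMILES: C9H14O3.
DoU = (2C + 2 + N − H − X)/2 = (2·9 + 2 + 0 − 14 − 0)/2 = 6/2 = 3.
(Structurally: 0 ring(s) + 3 π bond(s) = 3.)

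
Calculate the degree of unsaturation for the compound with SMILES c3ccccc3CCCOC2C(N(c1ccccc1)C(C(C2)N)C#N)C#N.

13

Molecular formula from the SMILES: C22H24N4O.
DoU = (2C + 2 + N − H − X)/2 = (2·22 + 2 + 4 − 24 − 0)/2 = 26/2 = 13.
(Structurally: 3 ring(s) + 10 π bond(s) = 13.)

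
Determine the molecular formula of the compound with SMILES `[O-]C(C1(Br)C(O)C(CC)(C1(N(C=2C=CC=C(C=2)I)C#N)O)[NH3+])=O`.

C14H15BrIN3O4

Heavy atoms from the SMILES: 1 Br, 14 C, 1 I, 3 N, 4 O.
Implicit hydrogens by atom environment:
  5 × C: no H
  4 × C (aromatic): 1 H each → 4
  2 × C (aromatic): no H
  2 × N: no H
  2 × O: 1 H each → 2
  1 × Br: no H
  1 × C: 3 H
  1 × C: 2 H
  1 × C: 1 H
  1 × I: no H
  1 × N (charge +1): 3 H
  1 × O: no H
  1 × O (charge -1): no H
  Total hydrogens = 15.
Molecular formula: C14H15BrIN3O4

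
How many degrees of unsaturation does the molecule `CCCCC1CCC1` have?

1

Molecular formula from the SMILES: C8H16.
DoU = (2C + 2 + N − H − X)/2 = (2·8 + 2 + 0 − 16 − 0)/2 = 2/2 = 1.
(Structurally: 1 ring(s) + 0 π bond(s) = 1.)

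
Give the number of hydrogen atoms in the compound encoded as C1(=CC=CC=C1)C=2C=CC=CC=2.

Hydrogens are implicit in SMILES; fill each atom to its normal valence:
  10 × C (aromatic): 1 H each → 10
  2 × C (aromatic): no H
  Total hydrogens = 10.

10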